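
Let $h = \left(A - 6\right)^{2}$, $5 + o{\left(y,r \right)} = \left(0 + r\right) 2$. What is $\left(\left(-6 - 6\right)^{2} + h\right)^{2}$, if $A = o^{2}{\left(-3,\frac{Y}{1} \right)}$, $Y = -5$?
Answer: $2314091025$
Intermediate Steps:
$o{\left(y,r \right)} = -5 + 2 r$ ($o{\left(y,r \right)} = -5 + \left(0 + r\right) 2 = -5 + r 2 = -5 + 2 r$)
$A = 225$ ($A = \left(-5 + 2 \left(- \frac{5}{1}\right)\right)^{2} = \left(-5 + 2 \left(\left(-5\right) 1\right)\right)^{2} = \left(-5 + 2 \left(-5\right)\right)^{2} = \left(-5 - 10\right)^{2} = \left(-15\right)^{2} = 225$)
$h = 47961$ ($h = \left(225 - 6\right)^{2} = 219^{2} = 47961$)
$\left(\left(-6 - 6\right)^{2} + h\right)^{2} = \left(\left(-6 - 6\right)^{2} + 47961\right)^{2} = \left(\left(-12\right)^{2} + 47961\right)^{2} = \left(144 + 47961\right)^{2} = 48105^{2} = 2314091025$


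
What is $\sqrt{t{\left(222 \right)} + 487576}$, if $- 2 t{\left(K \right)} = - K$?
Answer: $\sqrt{487687} \approx 698.35$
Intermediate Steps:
$t{\left(K \right)} = \frac{K}{2}$ ($t{\left(K \right)} = - \frac{\left(-1\right) K}{2} = \frac{K}{2}$)
$\sqrt{t{\left(222 \right)} + 487576} = \sqrt{\frac{1}{2} \cdot 222 + 487576} = \sqrt{111 + 487576} = \sqrt{487687}$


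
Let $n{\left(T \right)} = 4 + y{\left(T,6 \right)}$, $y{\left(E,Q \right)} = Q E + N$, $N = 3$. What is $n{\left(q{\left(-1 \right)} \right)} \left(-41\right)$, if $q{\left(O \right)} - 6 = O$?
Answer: $-1517$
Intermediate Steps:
$y{\left(E,Q \right)} = 3 + E Q$ ($y{\left(E,Q \right)} = Q E + 3 = E Q + 3 = 3 + E Q$)
$q{\left(O \right)} = 6 + O$
$n{\left(T \right)} = 7 + 6 T$ ($n{\left(T \right)} = 4 + \left(3 + T 6\right) = 4 + \left(3 + 6 T\right) = 7 + 6 T$)
$n{\left(q{\left(-1 \right)} \right)} \left(-41\right) = \left(7 + 6 \left(6 - 1\right)\right) \left(-41\right) = \left(7 + 6 \cdot 5\right) \left(-41\right) = \left(7 + 30\right) \left(-41\right) = 37 \left(-41\right) = -1517$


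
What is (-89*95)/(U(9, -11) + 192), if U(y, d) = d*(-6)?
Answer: -8455/258 ≈ -32.771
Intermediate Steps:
U(y, d) = -6*d
(-89*95)/(U(9, -11) + 192) = (-89*95)/(-6*(-11) + 192) = -8455/(66 + 192) = -8455/258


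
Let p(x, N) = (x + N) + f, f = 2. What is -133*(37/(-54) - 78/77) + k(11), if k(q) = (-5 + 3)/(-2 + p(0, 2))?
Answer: 133565/594 ≈ 224.86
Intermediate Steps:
p(x, N) = 2 + N + x (p(x, N) = (x + N) + 2 = (N + x) + 2 = 2 + N + x)
k(q) = -1 (k(q) = (-5 + 3)/(-2 + (2 + 2 + 0)) = -2/(-2 + 4) = -2/2 = -2*½ = -1)
-133*(37/(-54) - 78/77) + k(11) = -133*(37/(-54) - 78/77) - 1 = -133*(37*(-1/54) - 78*1/77) - 1 = -133*(-37/54 - 78/77) - 1 = -133*(-7061/4158) - 1 = 134159/594 - 1 = 133565/594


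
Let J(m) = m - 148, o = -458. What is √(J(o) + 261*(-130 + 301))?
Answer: 5*√1761 ≈ 209.82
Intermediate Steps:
J(m) = -148 + m
√(J(o) + 261*(-130 + 301)) = √((-148 - 458) + 261*(-130 + 301)) = √(-606 + 261*171) = √(-606 + 44631) = √44025 = 5*√1761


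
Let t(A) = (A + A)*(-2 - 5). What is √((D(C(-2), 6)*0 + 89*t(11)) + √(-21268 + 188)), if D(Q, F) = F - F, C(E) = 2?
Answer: √(-13706 + 2*I*√5270) ≈ 0.6201 + 117.07*I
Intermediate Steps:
t(A) = -14*A (t(A) = (2*A)*(-7) = -14*A)
D(Q, F) = 0
√((D(C(-2), 6)*0 + 89*t(11)) + √(-21268 + 188)) = √((0*0 + 89*(-14*11)) + √(-21268 + 188)) = √((0 + 89*(-154)) + √(-21080)) = √((0 - 13706) + 2*I*√5270) = √(-13706 + 2*I*√5270)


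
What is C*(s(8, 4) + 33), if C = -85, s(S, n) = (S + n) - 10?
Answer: -2975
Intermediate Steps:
s(S, n) = -10 + S + n
C*(s(8, 4) + 33) = -85*((-10 + 8 + 4) + 33) = -85*(2 + 33) = -85*35 = -2975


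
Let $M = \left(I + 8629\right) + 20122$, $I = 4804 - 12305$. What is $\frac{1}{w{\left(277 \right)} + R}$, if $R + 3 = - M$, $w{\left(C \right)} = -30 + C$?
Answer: $- \frac{1}{21006} \approx -4.7605 \cdot 10^{-5}$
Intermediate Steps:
$I = -7501$ ($I = 4804 - 12305 = -7501$)
$M = 21250$ ($M = \left(-7501 + 8629\right) + 20122 = 1128 + 20122 = 21250$)
$R = -21253$ ($R = -3 - 21250 = -21253$)
$\frac{1}{w{\left(277 \right)} + R} = \frac{1}{\left(-30 + 277\right) - 21253} = \frac{1}{247 - 21253} = \frac{1}{-21006} = - \frac{1}{21006}$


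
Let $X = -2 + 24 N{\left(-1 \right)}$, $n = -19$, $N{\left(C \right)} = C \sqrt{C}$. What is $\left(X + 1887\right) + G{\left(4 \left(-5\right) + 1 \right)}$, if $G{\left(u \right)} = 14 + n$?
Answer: $1880 - 24 i \approx 1880.0 - 24.0 i$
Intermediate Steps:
$N{\left(C \right)} = C^{\frac{3}{2}}$
$X = -2 - 24 i$ ($X = -2 + 24 \left(-1\right)^{\frac{3}{2}} = -2 + 24 \left(- i\right) = -2 - 24 i \approx -2.0 - 24.0 i$)
$G{\left(u \right)} = -5$ ($G{\left(u \right)} = 14 - 19 = -5$)
$\left(X + 1887\right) + G{\left(4 \left(-5\right) + 1 \right)} = \left(\left(-2 - 24 i\right) + 1887\right) - 5 = \left(1885 - 24 i\right) - 5 = 1880 - 24 i$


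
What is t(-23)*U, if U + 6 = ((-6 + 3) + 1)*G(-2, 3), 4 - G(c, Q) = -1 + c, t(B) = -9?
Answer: 180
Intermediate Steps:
G(c, Q) = 5 - c (G(c, Q) = 4 - (-1 + c) = 4 + (1 - c) = 5 - c)
U = -20 (U = -6 + ((-6 + 3) + 1)*(5 - 1*(-2)) = -6 + (-3 + 1)*(5 + 2) = -6 - 2*7 = -6 - 14 = -20)
t(-23)*U = -9*(-20) = 180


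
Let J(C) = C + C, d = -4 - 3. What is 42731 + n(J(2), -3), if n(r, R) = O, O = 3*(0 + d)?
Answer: 42710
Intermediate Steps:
d = -7
J(C) = 2*C
O = -21 (O = 3*(0 - 7) = 3*(-7) = -21)
n(r, R) = -21
42731 + n(J(2), -3) = 42731 - 21 = 42710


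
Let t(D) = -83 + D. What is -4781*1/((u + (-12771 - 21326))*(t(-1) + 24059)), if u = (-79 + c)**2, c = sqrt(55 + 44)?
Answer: 18958031/2630330174525 - 323742*sqrt(11)/2630330174525 ≈ 6.7993e-6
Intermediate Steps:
c = 3*sqrt(11) (c = sqrt(99) = 3*sqrt(11) ≈ 9.9499)
u = (-79 + 3*sqrt(11))**2 ≈ 4767.9
-4781*1/((u + (-12771 - 21326))*(t(-1) + 24059)) = -4781*1/(((-83 - 1) + 24059)*((6340 - 474*sqrt(11)) + (-12771 - 21326))) = -4781*1/((-84 + 24059)*((6340 - 474*sqrt(11)) - 34097)) = -4781*1/(23975*(-27757 - 474*sqrt(11))) = -4781/(-665474075 - 11364150*sqrt(11))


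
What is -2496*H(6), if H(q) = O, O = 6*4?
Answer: -59904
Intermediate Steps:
O = 24
H(q) = 24
-2496*H(6) = -2496*24 = -59904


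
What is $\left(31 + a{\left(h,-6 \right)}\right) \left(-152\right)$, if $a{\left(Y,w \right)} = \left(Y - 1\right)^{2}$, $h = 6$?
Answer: $-8512$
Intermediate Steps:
$a{\left(Y,w \right)} = \left(-1 + Y\right)^{2}$
$\left(31 + a{\left(h,-6 \right)}\right) \left(-152\right) = \left(31 + \left(-1 + 6\right)^{2}\right) \left(-152\right) = \left(31 + 5^{2}\right) \left(-152\right) = \left(31 + 25\right) \left(-152\right) = 56 \left(-152\right) = -8512$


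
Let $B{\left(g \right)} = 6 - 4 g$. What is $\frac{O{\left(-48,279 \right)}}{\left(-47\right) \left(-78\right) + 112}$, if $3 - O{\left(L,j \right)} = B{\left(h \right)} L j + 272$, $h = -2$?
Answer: $\frac{187219}{3778} \approx 49.555$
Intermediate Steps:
$O{\left(L,j \right)} = -269 - 14 L j$ ($O{\left(L,j \right)} = 3 - \left(\left(6 - -8\right) L j + 272\right) = 3 - \left(\left(6 + 8\right) L j + 272\right) = 3 - \left(14 L j + 272\right) = 3 - \left(272 + 14 L j\right) = -269 - 14 L j$)
$\frac{O{\left(-48,279 \right)}}{\left(-47\right) \left(-78\right) + 112} = \frac{-269 - \left(-672\right) 279}{\left(-47\right) \left(-78\right) + 112} = \frac{-269 + 187488}{3666 + 112} = \frac{187219}{3778}$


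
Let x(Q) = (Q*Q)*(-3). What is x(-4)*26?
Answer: -1248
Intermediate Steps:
x(Q) = -3*Q² (x(Q) = Q²*(-3) = -3*Q²)
x(-4)*26 = -3*(-4)²*26 = -3*16*26 = -48*26 = -1248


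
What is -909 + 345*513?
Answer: 176076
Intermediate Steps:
-909 + 345*513 = -909 + 176985 = 176076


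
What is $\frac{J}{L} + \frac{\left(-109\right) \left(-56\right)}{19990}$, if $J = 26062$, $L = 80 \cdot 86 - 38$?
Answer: $\frac{140685737}{34192895} \approx 4.1145$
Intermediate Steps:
$L = 6842$ ($L = 6880 - 38 = 6842$)
$\frac{J}{L} + \frac{\left(-109\right) \left(-56\right)}{19990} = \frac{26062}{6842} + \frac{\left(-109\right) \left(-56\right)}{19990} = 26062 \cdot \frac{1}{6842} + 6104 \cdot \frac{1}{19990} = \frac{13031}{3421} + \frac{3052}{9995} = \frac{140685737}{34192895}$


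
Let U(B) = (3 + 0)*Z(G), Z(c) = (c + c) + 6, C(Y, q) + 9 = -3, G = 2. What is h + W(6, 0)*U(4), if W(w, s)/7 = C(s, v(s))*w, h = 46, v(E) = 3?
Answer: -15074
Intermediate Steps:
C(Y, q) = -12 (C(Y, q) = -9 - 3 = -12)
Z(c) = 6 + 2*c (Z(c) = 2*c + 6 = 6 + 2*c)
W(w, s) = -84*w (W(w, s) = 7*(-12*w) = -84*w)
U(B) = 30 (U(B) = (3 + 0)*(6 + 2*2) = 3*(6 + 4) = 3*10 = 30)
h + W(6, 0)*U(4) = 46 - 84*6*30 = 46 - 504*30 = 46 - 15120 = -15074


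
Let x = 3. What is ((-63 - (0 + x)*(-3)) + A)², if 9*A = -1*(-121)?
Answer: 133225/81 ≈ 1644.8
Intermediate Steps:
A = 121/9 (A = (-1*(-121))/9 = (⅑)*121 = 121/9 ≈ 13.444)
((-63 - (0 + x)*(-3)) + A)² = ((-63 - (0 + 3)*(-3)) + 121/9)² = ((-63 - 3*(-3)) + 121/9)² = ((-63 - 1*(-9)) + 121/9)² = ((-63 + 9) + 121/9)² = (-54 + 121/9)² = (-365/9)² = 133225/81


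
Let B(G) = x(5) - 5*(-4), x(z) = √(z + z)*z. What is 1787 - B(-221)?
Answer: 1767 - 5*√10 ≈ 1751.2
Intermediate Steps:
x(z) = √2*z^(3/2) (x(z) = √(2*z)*z = (√2*√z)*z = √2*z^(3/2))
B(G) = 20 + 5*√10 (B(G) = √2*5^(3/2) - 5*(-4) = √2*(5*√5) + 20 = 5*√10 + 20 = 20 + 5*√10)
1787 - B(-221) = 1787 - (20 + 5*√10) = 1787 + (-20 - 5*√10) = 1767 - 5*√10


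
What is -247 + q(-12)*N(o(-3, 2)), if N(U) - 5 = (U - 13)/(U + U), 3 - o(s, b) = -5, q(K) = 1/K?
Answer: -15833/64 ≈ -247.39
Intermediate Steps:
o(s, b) = 8 (o(s, b) = 3 - 1*(-5) = 3 + 5 = 8)
N(U) = 5 + (-13 + U)/(2*U) (N(U) = 5 + (U - 13)/(U + U) = 5 + (-13 + U)/((2*U)) = 5 + (-13 + U)*(1/(2*U)) = 5 + (-13 + U)/(2*U))
-247 + q(-12)*N(o(-3, 2)) = -247 + ((1/2)*(-13 + 11*8)/8)/(-12) = -247 - (-13 + 88)/(24*8) = -247 - 75/(24*8) = -247 - 1/12*75/16 = -247 - 25/64 = -15833/64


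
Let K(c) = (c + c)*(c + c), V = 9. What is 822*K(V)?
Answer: 266328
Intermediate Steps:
K(c) = 4*c² (K(c) = (2*c)*(2*c) = 4*c²)
822*K(V) = 822*(4*9²) = 822*(4*81) = 822*324 = 266328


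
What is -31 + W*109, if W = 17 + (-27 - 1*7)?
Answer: -1884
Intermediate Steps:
W = -17 (W = 17 + (-27 - 7) = 17 - 34 = -17)
-31 + W*109 = -31 - 17*109 = -31 - 1853 = -1884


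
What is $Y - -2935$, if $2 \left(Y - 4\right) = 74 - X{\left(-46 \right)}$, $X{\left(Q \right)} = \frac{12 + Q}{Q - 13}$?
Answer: $\frac{175567}{59} \approx 2975.7$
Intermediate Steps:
$X{\left(Q \right)} = \frac{12 + Q}{-13 + Q}$ ($X{\left(Q \right)} = \frac{12 + Q}{Q - 13} = \frac{12 + Q}{-13 + Q}$)
$Y = \frac{2402}{59}$ ($Y = 4 + \frac{74 - \frac{12 - 46}{-13 - 46}}{2} = 4 + \frac{74 - \frac{1}{-59} \left(-34\right)}{2} = 4 + \frac{74 - \left(- \frac{1}{59}\right) \left(-34\right)}{2} = 4 + \frac{74 - \frac{34}{59}}{2} = 4 + \frac{1}{2} \cdot \frac{4332}{59} = 4 + \frac{2166}{59} = \frac{2402}{59} \approx 40.712$)
$Y - -2935 = \frac{2402}{59} - -2935 = \frac{2402}{59} + 2935 = \frac{175567}{59}$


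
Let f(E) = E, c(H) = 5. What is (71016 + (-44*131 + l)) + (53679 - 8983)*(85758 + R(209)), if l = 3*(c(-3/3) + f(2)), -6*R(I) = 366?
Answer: 3830378385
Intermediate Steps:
R(I) = -61 (R(I) = -⅙*366 = -61)
l = 21 (l = 3*(5 + 2) = 3*7 = 21)
(71016 + (-44*131 + l)) + (53679 - 8983)*(85758 + R(209)) = (71016 + (-44*131 + 21)) + (53679 - 8983)*(85758 - 61) = (71016 + (-5764 + 21)) + 44696*85697 = (71016 - 5743) + 3830313112 = 65273 + 3830313112 = 3830378385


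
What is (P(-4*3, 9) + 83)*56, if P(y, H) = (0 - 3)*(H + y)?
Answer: 5152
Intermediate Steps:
P(y, H) = -3*H - 3*y (P(y, H) = -3*(H + y) = -3*H - 3*y)
(P(-4*3, 9) + 83)*56 = ((-3*9 - (-12)*3) + 83)*56 = ((-27 - 3*(-12)) + 83)*56 = ((-27 + 36) + 83)*56 = (9 + 83)*56 = 92*56 = 5152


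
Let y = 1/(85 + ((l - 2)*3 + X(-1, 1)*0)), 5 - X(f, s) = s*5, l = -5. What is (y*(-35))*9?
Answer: -315/64 ≈ -4.9219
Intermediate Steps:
X(f, s) = 5 - 5*s (X(f, s) = 5 - s*5 = 5 - 5*s)
y = 1/64 (y = 1/(85 + ((-5 - 2)*3 + (5 - 5*1)*0)) = 1/(85 + (-7*3 + (5 - 5)*0)) = 1/(85 + (-21 + 0*0)) = 1/(85 + (-21 + 0)) = 1/(85 - 21) = 1/64 ≈ 0.015625)
(y*(-35))*9 = ((1/64)*(-35))*9 = -35/64*9 = -315/64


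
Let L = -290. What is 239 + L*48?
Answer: -13681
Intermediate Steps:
239 + L*48 = 239 - 290*48 = 239 - 13920 = -13681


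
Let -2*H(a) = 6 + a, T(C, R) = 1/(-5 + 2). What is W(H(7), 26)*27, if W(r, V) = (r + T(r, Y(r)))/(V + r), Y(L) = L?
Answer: -123/13 ≈ -9.4615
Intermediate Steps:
T(C, R) = -1/3 (T(C, R) = 1/(-3) = -1/3)
H(a) = -3 - a/2 (H(a) = -(6 + a)/2 = -3 - a/2)
W(r, V) = (-1/3 + r)/(V + r) (W(r, V) = (r - 1/3)/(V + r) = (-1/3 + r)/(V + r))
W(H(7), 26)*27 = ((-1/3 + (-3 - 1/2*7))/(26 + (-3 - 1/2*7)))*27 = ((-1/3 + (-3 - 7/2))/(26 + (-3 - 7/2)))*27 = ((-1/3 - 13/2)/(26 - 13/2))*27 = (-41/6/(39/2))*27 = ((2/39)*(-41/6))*27 = -41/117*27 = -123/13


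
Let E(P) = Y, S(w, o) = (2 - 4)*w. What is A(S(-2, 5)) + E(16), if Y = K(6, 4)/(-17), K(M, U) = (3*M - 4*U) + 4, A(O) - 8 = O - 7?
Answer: 79/17 ≈ 4.6471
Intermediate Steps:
S(w, o) = -2*w
A(O) = 1 + O (A(O) = 8 + (O - 7) = 8 + (-7 + O) = 1 + O)
K(M, U) = 4 - 4*U + 3*M (K(M, U) = (-4*U + 3*M) + 4 = 4 - 4*U + 3*M)
Y = -6/17 (Y = (4 - 4*4 + 3*6)/(-17) = (4 - 16 + 18)*(-1/17) = 6*(-1/17) = -6/17 ≈ -0.35294)
E(P) = -6/17
A(S(-2, 5)) + E(16) = (1 - 2*(-2)) - 6/17 = (1 + 4) - 6/17 = 5 - 6/17 = 79/17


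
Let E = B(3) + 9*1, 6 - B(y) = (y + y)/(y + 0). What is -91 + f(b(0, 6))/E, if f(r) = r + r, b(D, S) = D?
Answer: -91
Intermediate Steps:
f(r) = 2*r
B(y) = 4 (B(y) = 6 - (y + y)/(y + 0) = 6 - 2*y/y = 6 - 1*2 = 6 - 2 = 4)
E = 13 (E = 4 + 9*1 = 4 + 9 = 13)
-91 + f(b(0, 6))/E = -91 + (2*0)/13 = -91 + 0*(1/13) = -91 + 0 = -91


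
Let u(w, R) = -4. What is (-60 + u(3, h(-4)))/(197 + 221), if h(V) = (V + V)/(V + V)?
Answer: -32/209 ≈ -0.15311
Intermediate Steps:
h(V) = 1 (h(V) = (2*V)/((2*V)) = (2*V)*(1/(2*V)) = 1)
(-60 + u(3, h(-4)))/(197 + 221) = (-60 - 4)/(197 + 221) = -64/418 = -64*1/418 = -32/209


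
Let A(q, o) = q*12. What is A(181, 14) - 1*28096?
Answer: -25924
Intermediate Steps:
A(q, o) = 12*q
A(181, 14) - 1*28096 = 12*181 - 1*28096 = 2172 - 28096 = -25924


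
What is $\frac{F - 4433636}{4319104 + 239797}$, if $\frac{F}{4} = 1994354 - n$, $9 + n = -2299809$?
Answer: $\frac{12743052}{4558901} \approx 2.7952$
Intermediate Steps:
$n = -2299818$ ($n = -9 - 2299809 = -2299818$)
$F = 17176688$ ($F = 4 \left(1994354 - -2299818\right) = 4 \left(1994354 + 2299818\right) = 4 \cdot 4294172 = 17176688$)
$\frac{F - 4433636}{4319104 + 239797} = \frac{17176688 - 4433636}{4319104 + 239797} = \frac{12743052}{4558901}$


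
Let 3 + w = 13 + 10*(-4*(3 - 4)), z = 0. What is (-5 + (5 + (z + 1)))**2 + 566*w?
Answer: 28301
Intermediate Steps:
w = 50 (w = -3 + (13 + 10*(-4*(3 - 4))) = -3 + (13 + 10*(-4*(-1))) = -3 + (13 + 10*4) = -3 + (13 + 40) = -3 + 53 = 50)
(-5 + (5 + (z + 1)))**2 + 566*w = (-5 + (5 + (0 + 1)))**2 + 566*50 = (-5 + (5 + 1))**2 + 28300 = (-5 + 6)**2 + 28300 = 1**2 + 28300 = 1 + 28300 = 28301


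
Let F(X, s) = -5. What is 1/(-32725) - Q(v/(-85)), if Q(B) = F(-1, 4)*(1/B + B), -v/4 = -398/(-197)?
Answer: 32037585453/603726200 ≈ 53.066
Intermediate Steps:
v = -1592/197 (v = -(-1592)/(-197) = -(-1592)*(-1)/197 = -4*398/197 = -1592/197 ≈ -8.0812)
Q(B) = -5*B - 5/B (Q(B) = -5*(1/B + B) = -5*(B + 1/B) = -5*B - 5/B)
1/(-32725) - Q(v/(-85)) = 1/(-32725) - (-(-7960)/(197*(-85)) - 5/((-1592/197/(-85)))) = -1/32725 - (-(-7960)*(-1)/(197*85) - 5/((-1592/197*(-1/85)))) = -1/32725 - (-5*1592/16745 - 5/1592/16745) = -1/32725 - (-1592/3349 - 5*16745/1592) = -1/32725 - (-1592/3349 - 83725/1592) = -1/32725 - 1*(-282929489/5331608) = -1/32725 + 282929489/5331608 = 32037585453/603726200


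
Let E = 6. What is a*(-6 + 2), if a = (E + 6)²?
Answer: -576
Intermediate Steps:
a = 144 (a = (6 + 6)² = 12² = 144)
a*(-6 + 2) = 144*(-6 + 2) = 144*(-4) = -576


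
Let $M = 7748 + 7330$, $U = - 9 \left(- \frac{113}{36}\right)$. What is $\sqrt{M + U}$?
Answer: $\frac{5 \sqrt{2417}}{2} \approx 122.91$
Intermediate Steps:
$U = \frac{113}{4}$ ($U = - 9 \left(\left(-113\right) \frac{1}{36}\right) = \left(-9\right) \left(- \frac{113}{36}\right) = \frac{113}{4} \approx 28.25$)
$M = 15078$
$\sqrt{M + U} = \sqrt{15078 + \frac{113}{4}} = \sqrt{\frac{60425}{4}} = \frac{5 \sqrt{2417}}{2}$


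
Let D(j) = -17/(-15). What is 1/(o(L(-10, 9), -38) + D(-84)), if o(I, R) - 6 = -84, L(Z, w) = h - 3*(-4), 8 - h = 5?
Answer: -15/1153 ≈ -0.013010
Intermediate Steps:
h = 3 (h = 8 - 1*5 = 8 - 5 = 3)
L(Z, w) = 15 (L(Z, w) = 3 - 3*(-4) = 3 + 12 = 15)
o(I, R) = -78 (o(I, R) = 6 - 84 = -78)
D(j) = 17/15 (D(j) = -17*(-1/15) = 17/15)
1/(o(L(-10, 9), -38) + D(-84)) = 1/(-78 + 17/15) = 1/(-1153/15) = -15/1153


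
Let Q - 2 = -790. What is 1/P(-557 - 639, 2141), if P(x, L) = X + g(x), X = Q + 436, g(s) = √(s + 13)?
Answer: -352/125087 - 13*I*√7/125087 ≈ -0.002814 - 0.00027497*I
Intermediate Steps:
Q = -788 (Q = 2 - 790 = -788)
g(s) = √(13 + s)
X = -352 (X = -788 + 436 = -352)
P(x, L) = -352 + √(13 + x)
1/P(-557 - 639, 2141) = 1/(-352 + √(13 + (-557 - 639))) = 1/(-352 + √(13 - 1196)) = 1/(-352 + √(-1183)) = 1/(-352 + 13*I*√7)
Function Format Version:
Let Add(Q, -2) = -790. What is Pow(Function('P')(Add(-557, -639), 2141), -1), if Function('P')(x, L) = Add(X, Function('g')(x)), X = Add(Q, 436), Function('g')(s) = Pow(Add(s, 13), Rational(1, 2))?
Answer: Add(Rational(-352, 125087), Mul(Rational(-13, 125087), I, Pow(7, Rational(1, 2)))) ≈ Add(-0.0028140, Mul(-0.00027497, I))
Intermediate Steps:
Q = -788 (Q = Add(2, -790) = -788)
Function('g')(s) = Pow(Add(13, s), Rational(1, 2))
X = -352 (X = Add(-788, 436) = -352)
Function('P')(x, L) = Add(-352, Pow(Add(13, x), Rational(1, 2)))
Pow(Function('P')(Add(-557, -639), 2141), -1) = Pow(Add(-352, Pow(Add(13, Add(-557, -639)), Rational(1, 2))), -1) = Pow(Add(-352, Pow(Add(13, -1196), Rational(1, 2))), -1) = Pow(Add(-352, Pow(-1183, Rational(1, 2))), -1) = Pow(Add(-352, Mul(13, I, Pow(7, Rational(1, 2)))), -1)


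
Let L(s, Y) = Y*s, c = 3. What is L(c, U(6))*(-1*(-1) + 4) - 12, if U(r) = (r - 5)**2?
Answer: 3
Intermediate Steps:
U(r) = (-5 + r)**2
L(c, U(6))*(-1*(-1) + 4) - 12 = ((-5 + 6)**2*3)*(-1*(-1) + 4) - 12 = (1**2*3)*(1 + 4) - 12 = (1*3)*5 - 12 = 3*5 - 12 = 15 - 12 = 3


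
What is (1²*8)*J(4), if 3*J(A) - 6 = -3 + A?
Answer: 56/3 ≈ 18.667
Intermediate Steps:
J(A) = 1 + A/3 (J(A) = 2 + (-3 + A)/3 = 2 + (-1 + A/3) = 1 + A/3)
(1²*8)*J(4) = (1²*8)*(1 + (⅓)*4) = (1*8)*(1 + 4/3) = 8*(7/3) = 56/3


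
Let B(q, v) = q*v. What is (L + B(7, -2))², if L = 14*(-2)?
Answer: 1764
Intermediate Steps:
L = -28
(L + B(7, -2))² = (-28 + 7*(-2))² = (-28 - 14)² = (-42)² = 1764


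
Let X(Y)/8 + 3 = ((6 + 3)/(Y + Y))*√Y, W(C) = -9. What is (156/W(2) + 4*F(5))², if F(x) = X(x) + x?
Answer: 578624/45 - 5376*√5 ≈ 837.21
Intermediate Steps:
X(Y) = -24 + 36/√Y (X(Y) = -24 + 8*(((6 + 3)/(Y + Y))*√Y) = -24 + 8*((9/((2*Y)))*√Y) = -24 + 8*((9*(1/(2*Y)))*√Y) = -24 + 8*((9/(2*Y))*√Y) = -24 + 8*(9/(2*√Y)) = -24 + 36/√Y)
F(x) = -24 + x + 36/√x (F(x) = (-24 + 36/√x) + x = -24 + x + 36/√x)
(156/W(2) + 4*F(5))² = (156/(-9) + 4*(-24 + 5 + 36/√5))² = (156*(-⅑) + 4*(-24 + 5 + 36*(√5/5)))² = (-52/3 + 4*(-24 + 5 + 36*√5/5))² = (-52/3 + 4*(-19 + 36*√5/5))² = (-52/3 + (-76 + 144*√5/5))² = (-280/3 + 144*√5/5)²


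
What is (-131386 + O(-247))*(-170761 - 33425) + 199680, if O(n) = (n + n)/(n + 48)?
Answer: 5338548045840/199 ≈ 2.6827e+10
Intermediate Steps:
O(n) = 2*n/(48 + n) (O(n) = (2*n)/(48 + n) = 2*n/(48 + n))
(-131386 + O(-247))*(-170761 - 33425) + 199680 = (-131386 + 2*(-247)/(48 - 247))*(-170761 - 33425) + 199680 = (-131386 + 2*(-247)/(-199))*(-204186) + 199680 = (-131386 + 2*(-247)*(-1/199))*(-204186) + 199680 = (-131386 + 494/199)*(-204186) + 199680 = -26145320/199*(-204186) + 199680 = 5338508309520/199 + 199680 = 5338548045840/199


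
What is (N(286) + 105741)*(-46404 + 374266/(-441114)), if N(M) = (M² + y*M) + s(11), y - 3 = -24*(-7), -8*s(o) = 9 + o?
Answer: -1613298814455947/147038 ≈ -1.0972e+10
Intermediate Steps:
s(o) = -9/8 - o/8 (s(o) = -(9 + o)/8 = -9/8 - o/8)
y = 171 (y = 3 - 24*(-7) = 3 + 168 = 171)
N(M) = -5/2 + M² + 171*M (N(M) = (M² + 171*M) + (-9/8 - ⅛*11) = (M² + 171*M) + (-9/8 - 11/8) = (M² + 171*M) - 5/2 = -5/2 + M² + 171*M)
(N(286) + 105741)*(-46404 + 374266/(-441114)) = ((-5/2 + 286² + 171*286) + 105741)*(-46404 + 374266/(-441114)) = ((-5/2 + 81796 + 48906) + 105741)*(-46404 + 374266*(-1/441114)) = (261399/2 + 105741)*(-46404 - 187133/220557) = (472881/2)*(-10234914161/220557) = -1613298814455947/147038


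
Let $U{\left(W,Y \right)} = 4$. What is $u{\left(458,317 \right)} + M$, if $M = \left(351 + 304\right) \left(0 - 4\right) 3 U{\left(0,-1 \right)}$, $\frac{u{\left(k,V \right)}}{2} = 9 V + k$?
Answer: $-24818$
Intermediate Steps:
$u{\left(k,V \right)} = 2 k + 18 V$ ($u{\left(k,V \right)} = 2 \left(9 V + k\right) = 2 \left(k + 9 V\right) = 2 k + 18 V$)
$M = -31440$ ($M = \left(351 + 304\right) \left(0 - 4\right) 3 \cdot 4 = 655 \left(0 - 4\right) 3 \cdot 4 = 655 \left(-4\right) 3 \cdot 4 = 655 \left(\left(-12\right) 4\right) = 655 \left(-48\right) = -31440$)
$u{\left(458,317 \right)} + M = \left(2 \cdot 458 + 18 \cdot 317\right) - 31440 = \left(916 + 5706\right) - 31440 = 6622 - 31440 = -24818$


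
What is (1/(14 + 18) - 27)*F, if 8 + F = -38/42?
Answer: 161381/672 ≈ 240.15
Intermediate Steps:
F = -187/21 (F = -8 - 38/42 = -8 - 38*1/42 = -8 - 19/21 = -187/21 ≈ -8.9048)
(1/(14 + 18) - 27)*F = (1/(14 + 18) - 27)*(-187/21) = (1/32 - 27)*(-187/21) = -863/32*(-187/21) = 161381/672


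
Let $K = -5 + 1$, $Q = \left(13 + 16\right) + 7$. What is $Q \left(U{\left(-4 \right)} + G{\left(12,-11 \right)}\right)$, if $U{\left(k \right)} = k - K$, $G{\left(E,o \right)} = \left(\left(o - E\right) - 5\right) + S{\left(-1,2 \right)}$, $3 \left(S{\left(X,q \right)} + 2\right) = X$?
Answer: $-1092$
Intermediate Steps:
$S{\left(X,q \right)} = -2 + \frac{X}{3}$
$Q = 36$ ($Q = 29 + 7 = 36$)
$K = -4$
$G{\left(E,o \right)} = - \frac{22}{3} + o - E$ ($G{\left(E,o \right)} = \left(\left(o - E\right) - 5\right) + \left(-2 + \frac{1}{3} \left(-1\right)\right) = \left(-5 + o - E\right) - \frac{7}{3} = - \frac{22}{3} + o - E$)
$U{\left(k \right)} = 4 + k$ ($U{\left(k \right)} = k - -4 = k + 4 = 4 + k$)
$Q \left(U{\left(-4 \right)} + G{\left(12,-11 \right)}\right) = 36 \left(\left(4 - 4\right) - \frac{91}{3}\right) = 36 \left(0 - \frac{91}{3}\right) = 36 \left(- \frac{91}{3}\right) = -1092$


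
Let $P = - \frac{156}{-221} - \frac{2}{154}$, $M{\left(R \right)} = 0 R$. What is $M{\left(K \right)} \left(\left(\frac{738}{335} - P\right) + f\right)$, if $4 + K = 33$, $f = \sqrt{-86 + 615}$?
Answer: $0$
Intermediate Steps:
$f = 23$ ($f = \sqrt{529} = 23$)
$K = 29$ ($K = -4 + 33 = 29$)
$M{\left(R \right)} = 0$
$P = \frac{907}{1309}$ ($P = \left(-156\right) \left(- \frac{1}{221}\right) - \frac{1}{77} = \frac{12}{17} - \frac{1}{77} = \frac{907}{1309} \approx 0.69289$)
$M{\left(K \right)} \left(\left(\frac{738}{335} - P\right) + f\right) = 0 \left(\left(\frac{738}{335} - \frac{907}{1309}\right) + 23\right) = 0 \left(\frac{662197}{438515} + 23\right) = 0 \cdot \frac{10748042}{438515} = 0$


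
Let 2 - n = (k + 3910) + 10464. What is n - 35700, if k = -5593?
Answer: -44479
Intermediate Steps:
n = -8779 (n = 2 - ((-5593 + 3910) + 10464) = 2 - (-1683 + 10464) = 2 - 1*8781 = 2 - 8781 = -8779)
n - 35700 = -8779 - 35700 = -44479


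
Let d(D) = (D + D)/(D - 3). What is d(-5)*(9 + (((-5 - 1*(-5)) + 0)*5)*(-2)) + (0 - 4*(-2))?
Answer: 77/4 ≈ 19.250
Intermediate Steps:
d(D) = 2*D/(-3 + D) (d(D) = (2*D)/(-3 + D) = 2*D/(-3 + D))
d(-5)*(9 + (((-5 - 1*(-5)) + 0)*5)*(-2)) + (0 - 4*(-2)) = (2*(-5)/(-3 - 5))*(9 + (((-5 - 1*(-5)) + 0)*5)*(-2)) + (0 - 4*(-2)) = (2*(-5)/(-8))*(9 + (((-5 + 5) + 0)*5)*(-2)) + (0 + 8) = (2*(-5)*(-1/8))*(9 + ((0 + 0)*5)*(-2)) + 8 = 5*(9 + (0*5)*(-2))/4 + 8 = 5*(9 + 0*(-2))/4 + 8 = 5*(9 + 0)/4 + 8 = (5/4)*9 + 8 = 45/4 + 8 = 77/4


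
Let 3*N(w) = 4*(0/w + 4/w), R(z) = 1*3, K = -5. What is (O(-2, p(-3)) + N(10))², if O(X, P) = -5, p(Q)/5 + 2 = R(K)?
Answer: 4489/225 ≈ 19.951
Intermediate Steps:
R(z) = 3
p(Q) = 5 (p(Q) = -10 + 5*3 = -10 + 15 = 5)
N(w) = 16/(3*w) (N(w) = (4*(0/w + 4/w))/3 = (4*(0 + 4/w))/3 = (4*(4/w))/3 = (16/w)/3 = 16/(3*w))
(O(-2, p(-3)) + N(10))² = (-5 + (16/3)/10)² = (-5 + (16/3)*(⅒))² = (-5 + 8/15)² = (-67/15)² = 4489/225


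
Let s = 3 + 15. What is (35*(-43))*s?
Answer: -27090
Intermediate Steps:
s = 18
(35*(-43))*s = (35*(-43))*18 = -1505*18 = -27090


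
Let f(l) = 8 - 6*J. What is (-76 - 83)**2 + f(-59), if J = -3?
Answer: 25307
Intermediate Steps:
f(l) = 26 (f(l) = 8 - 6*(-3) = 8 + 18 = 26)
(-76 - 83)**2 + f(-59) = (-76 - 83)**2 + 26 = (-159)**2 + 26 = 25281 + 26 = 25307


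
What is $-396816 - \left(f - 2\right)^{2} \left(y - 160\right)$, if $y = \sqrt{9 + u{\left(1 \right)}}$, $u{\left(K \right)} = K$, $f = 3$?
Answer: $-396656 - \sqrt{10} \approx -3.9666 \cdot 10^{5}$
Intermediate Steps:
$y = \sqrt{10}$ ($y = \sqrt{9 + 1} = \sqrt{10} \approx 3.1623$)
$-396816 - \left(f - 2\right)^{2} \left(y - 160\right) = -396816 - \left(3 - 2\right)^{2} \left(\sqrt{10} - 160\right) = -396816 - 1^{2} \left(-160 + \sqrt{10}\right) = -396816 - 1 \left(-160 + \sqrt{10}\right) = -396816 - \left(-160 + \sqrt{10}\right) = -396816 + \left(160 - \sqrt{10}\right) = -396656 - \sqrt{10}$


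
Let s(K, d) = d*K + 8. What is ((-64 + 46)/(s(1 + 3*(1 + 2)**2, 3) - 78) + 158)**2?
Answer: 1203409/49 ≈ 24559.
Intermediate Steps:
s(K, d) = 8 + K*d (s(K, d) = K*d + 8 = 8 + K*d)
((-64 + 46)/(s(1 + 3*(1 + 2)**2, 3) - 78) + 158)**2 = ((-64 + 46)/((8 + (1 + 3*(1 + 2)**2)*3) - 78) + 158)**2 = (-18/((8 + (1 + 3*3**2)*3) - 78) + 158)**2 = (-18/((8 + (1 + 3*9)*3) - 78) + 158)**2 = (-18/((8 + (1 + 27)*3) - 78) + 158)**2 = (-18/((8 + 28*3) - 78) + 158)**2 = (-18/((8 + 84) - 78) + 158)**2 = (-18/(92 - 78) + 158)**2 = (-18/14 + 158)**2 = (-18*1/14 + 158)**2 = (-9/7 + 158)**2 = (1097/7)**2 = 1203409/49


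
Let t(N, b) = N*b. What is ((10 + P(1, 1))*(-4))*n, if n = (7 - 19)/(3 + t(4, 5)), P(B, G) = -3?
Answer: 336/23 ≈ 14.609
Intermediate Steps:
n = -12/23 (n = (7 - 19)/(3 + 4*5) = -12/(3 + 20) = -12/23 ≈ -0.52174)
((10 + P(1, 1))*(-4))*n = ((10 - 3)*(-4))*(-12/23) = (7*(-4))*(-12/23) = -28*(-12/23) = 336/23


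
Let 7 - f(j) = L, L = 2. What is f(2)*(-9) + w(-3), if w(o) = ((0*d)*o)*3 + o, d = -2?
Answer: -48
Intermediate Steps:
f(j) = 5 (f(j) = 7 - 1*2 = 7 - 2 = 5)
w(o) = o (w(o) = ((0*(-2))*o)*3 + o = (0*o)*3 + o = 0*3 + o = 0 + o = o)
f(2)*(-9) + w(-3) = 5*(-9) - 3 = -45 - 3 = -48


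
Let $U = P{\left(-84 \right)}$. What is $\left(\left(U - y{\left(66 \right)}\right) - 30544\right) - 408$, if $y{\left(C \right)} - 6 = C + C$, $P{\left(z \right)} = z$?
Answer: $-31174$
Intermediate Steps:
$U = -84$
$y{\left(C \right)} = 6 + 2 C$ ($y{\left(C \right)} = 6 + \left(C + C\right) = 6 + 2 C$)
$\left(\left(U - y{\left(66 \right)}\right) - 30544\right) - 408 = \left(\left(-84 - \left(6 + 2 \cdot 66\right)\right) - 30544\right) - 408 = \left(\left(-84 - \left(6 + 132\right)\right) - 30544\right) - 408 = \left(\left(-84 - 138\right) - 30544\right) - 408 = \left(-222 - 30544\right) - 408 = -30766 - 408 = -31174$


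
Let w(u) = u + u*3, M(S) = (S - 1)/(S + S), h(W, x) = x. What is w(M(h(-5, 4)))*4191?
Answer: 12573/2 ≈ 6286.5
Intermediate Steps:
M(S) = (-1 + S)/(2*S) (M(S) = (-1 + S)/((2*S)) = (-1 + S)*(1/(2*S)) = (-1 + S)/(2*S))
w(u) = 4*u (w(u) = u + 3*u = 4*u)
w(M(h(-5, 4)))*4191 = (4*((½)*(-1 + 4)/4))*4191 = (4*((½)*(¼)*3))*4191 = (4*(3/8))*4191 = (3/2)*4191 = 12573/2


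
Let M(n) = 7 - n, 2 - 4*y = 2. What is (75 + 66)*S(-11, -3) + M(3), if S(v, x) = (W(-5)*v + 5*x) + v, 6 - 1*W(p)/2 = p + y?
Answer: -37784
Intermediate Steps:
y = 0 (y = 1/2 - 1/4*2 = 1/2 - 1/2 = 0)
W(p) = 12 - 2*p (W(p) = 12 - 2*(p + 0) = 12 - 2*p)
S(v, x) = 5*x + 23*v (S(v, x) = ((12 - 2*(-5))*v + 5*x) + v = ((12 + 10)*v + 5*x) + v = (22*v + 5*x) + v = (5*x + 22*v) + v = 5*x + 23*v)
(75 + 66)*S(-11, -3) + M(3) = (75 + 66)*(5*(-3) + 23*(-11)) + (7 - 1*3) = 141*(-15 - 253) + (7 - 3) = 141*(-268) + 4 = -37788 + 4 = -37784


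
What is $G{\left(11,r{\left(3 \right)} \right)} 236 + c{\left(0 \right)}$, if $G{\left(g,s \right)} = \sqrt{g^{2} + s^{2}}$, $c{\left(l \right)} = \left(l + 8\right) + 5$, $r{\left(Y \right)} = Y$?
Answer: $13 + 236 \sqrt{130} \approx 2703.8$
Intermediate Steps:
$c{\left(l \right)} = 13 + l$ ($c{\left(l \right)} = \left(8 + l\right) + 5 = 13 + l$)
$G{\left(11,r{\left(3 \right)} \right)} 236 + c{\left(0 \right)} = \sqrt{11^{2} + 3^{2}} \cdot 236 + \left(13 + 0\right) = \sqrt{121 + 9} \cdot 236 + 13 = \sqrt{130} \cdot 236 + 13 = 236 \sqrt{130} + 13 = 13 + 236 \sqrt{130}$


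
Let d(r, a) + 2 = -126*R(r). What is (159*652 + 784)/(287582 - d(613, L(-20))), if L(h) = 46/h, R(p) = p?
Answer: 52226/182411 ≈ 0.28631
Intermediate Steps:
d(r, a) = -2 - 126*r
(159*652 + 784)/(287582 - d(613, L(-20))) = (159*652 + 784)/(287582 - (-2 - 126*613)) = (103668 + 784)/(287582 - (-2 - 77238)) = 104452/(287582 - 1*(-77240)) = 104452/(287582 + 77240) = 104452/364822 = 104452*(1/364822) = 52226/182411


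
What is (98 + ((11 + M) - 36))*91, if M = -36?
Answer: 3367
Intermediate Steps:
(98 + ((11 + M) - 36))*91 = (98 + ((11 - 36) - 36))*91 = (98 + (-25 - 36))*91 = (98 - 61)*91 = 37*91 = 3367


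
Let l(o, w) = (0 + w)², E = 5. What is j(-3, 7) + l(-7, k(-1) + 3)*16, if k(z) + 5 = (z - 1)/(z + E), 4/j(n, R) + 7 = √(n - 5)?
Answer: 5672/57 - 8*I*√2/57 ≈ 99.509 - 0.19849*I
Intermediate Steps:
j(n, R) = 4/(-7 + √(-5 + n)) (j(n, R) = 4/(-7 + √(n - 5)) = 4/(-7 + √(-5 + n)))
k(z) = -5 + (-1 + z)/(5 + z) (k(z) = -5 + (z - 1)/(z + 5) = -5 + (-1 + z)/(5 + z))
l(o, w) = w²
j(-3, 7) + l(-7, k(-1) + 3)*16 = 4/(-7 + √(-5 - 3)) + (2*(-13 - 2*(-1))/(5 - 1) + 3)²*16 = 4/(-7 + √(-8)) + (2*(-13 + 2)/4 + 3)²*16 = 4/(-7 + 2*I*√2) + (2*(¼)*(-11) + 3)²*16 = 4/(-7 + 2*I*√2) + (-11/2 + 3)²*16 = 4/(-7 + 2*I*√2) + (-5/2)²*16 = 4/(-7 + 2*I*√2) + (25/4)*16 = 4/(-7 + 2*I*√2) + 100 = 100 + 4/(-7 + 2*I*√2)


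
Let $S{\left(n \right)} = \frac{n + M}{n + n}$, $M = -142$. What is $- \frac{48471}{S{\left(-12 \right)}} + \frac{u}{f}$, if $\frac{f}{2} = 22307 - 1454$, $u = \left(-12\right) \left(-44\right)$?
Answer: $- \frac{577579468}{76461} \approx -7553.9$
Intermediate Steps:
$u = 528$
$S{\left(n \right)} = \frac{-142 + n}{2 n}$ ($S{\left(n \right)} = \frac{n - 142}{n + n} = \frac{-142 + n}{2 n}$)
$f = 41706$ ($f = 2 \left(22307 - 1454\right) = 2 \cdot 20853 = 41706$)
$- \frac{48471}{S{\left(-12 \right)}} + \frac{u}{f} = - \frac{48471}{\frac{1}{2} \frac{1}{-12} \left(-142 - 12\right)} + \frac{528}{41706} = - \frac{48471}{\frac{1}{2} \left(- \frac{1}{12}\right) \left(-154\right)} + 528 \cdot \frac{1}{41706} = - \frac{48471}{\frac{77}{12}} + \frac{88}{6951} = \left(-48471\right) \frac{12}{77} + \frac{88}{6951} = - \frac{581652}{77} + \frac{88}{6951} = - \frac{577579468}{76461}$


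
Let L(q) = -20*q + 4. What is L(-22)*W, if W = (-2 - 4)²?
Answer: 15984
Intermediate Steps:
L(q) = 4 - 20*q
W = 36 (W = (-6)² = 36)
L(-22)*W = (4 - 20*(-22))*36 = (4 + 440)*36 = 444*36 = 15984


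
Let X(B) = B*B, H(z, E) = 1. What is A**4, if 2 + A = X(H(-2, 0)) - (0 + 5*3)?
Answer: 65536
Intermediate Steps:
X(B) = B**2
A = -16 (A = -2 + (1**2 - (0 + 5*3)) = -2 + (1 - (0 + 15)) = -2 + (1 - 1*15) = -2 + (1 - 15) = -2 - 14 = -16)
A**4 = (-16)**4 = 65536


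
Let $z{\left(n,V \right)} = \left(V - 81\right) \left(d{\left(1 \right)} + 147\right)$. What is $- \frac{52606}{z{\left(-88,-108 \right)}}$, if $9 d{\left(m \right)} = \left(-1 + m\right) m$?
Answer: $\frac{52606}{27783} \approx 1.8935$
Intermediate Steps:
$d{\left(m \right)} = \frac{m \left(-1 + m\right)}{9}$ ($d{\left(m \right)} = \frac{\left(-1 + m\right) m}{9} = \frac{m \left(-1 + m\right)}{9}$)
$z{\left(n,V \right)} = -11907 + 147 V$ ($z{\left(n,V \right)} = \left(V - 81\right) \left(\frac{1}{9} \cdot 1 \left(-1 + 1\right) + 147\right) = \left(-81 + V\right) \left(\frac{1}{9} \cdot 1 \cdot 0 + 147\right) = \left(-81 + V\right) \left(0 + 147\right) = \left(-81 + V\right) 147 = -11907 + 147 V$)
$- \frac{52606}{z{\left(-88,-108 \right)}} = - \frac{52606}{-11907 + 147 \left(-108\right)} = - \frac{52606}{-11907 - 15876} = - \frac{52606}{-27783} = \left(-52606\right) \left(- \frac{1}{27783}\right) = \frac{52606}{27783}$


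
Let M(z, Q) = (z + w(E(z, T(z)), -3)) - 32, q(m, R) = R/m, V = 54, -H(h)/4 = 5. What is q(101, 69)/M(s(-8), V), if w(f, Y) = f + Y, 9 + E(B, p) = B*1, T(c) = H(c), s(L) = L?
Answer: -23/2020 ≈ -0.011386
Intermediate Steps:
H(h) = -20 (H(h) = -4*5 = -20)
T(c) = -20
E(B, p) = -9 + B (E(B, p) = -9 + B*1 = -9 + B)
w(f, Y) = Y + f
M(z, Q) = -44 + 2*z (M(z, Q) = (z + (-3 + (-9 + z))) - 32 = (z + (-12 + z)) - 32 = (-12 + 2*z) - 32 = -44 + 2*z)
q(101, 69)/M(s(-8), V) = (69/101)/(-44 + 2*(-8)) = (69*(1/101))/(-44 - 16) = (69/101)/(-60) = (69/101)*(-1/60) = -23/2020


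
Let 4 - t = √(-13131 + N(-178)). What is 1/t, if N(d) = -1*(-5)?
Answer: 2/6571 + I*√13126/13142 ≈ 0.00030437 + 0.0087178*I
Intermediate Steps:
N(d) = 5
t = 4 - I*√13126 (t = 4 - √(-13131 + 5) = 4 - √(-13126) = 4 - I*√13126 ≈ 4.0 - 114.57*I)
1/t = 1/(4 - I*√13126)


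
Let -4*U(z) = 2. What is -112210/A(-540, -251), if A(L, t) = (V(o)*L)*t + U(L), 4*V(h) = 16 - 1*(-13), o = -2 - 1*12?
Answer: -224420/1965329 ≈ -0.11419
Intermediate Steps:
U(z) = -½ (U(z) = -¼*2 = -½)
o = -14 (o = -2 - 12 = -14)
V(h) = 29/4 (V(h) = (16 - 1*(-13))/4 = (16 + 13)/4 = (¼)*29 = 29/4)
A(L, t) = -½ + 29*L*t/4 (A(L, t) = (29*L/4)*t - ½ = 29*L*t/4 - ½ = -½ + 29*L*t/4)
-112210/A(-540, -251) = -112210/(-½ + (29/4)*(-540)*(-251)) = -112210/(-½ + 982665) = -112210/1965329/2 = -112210*2/1965329 = -224420/1965329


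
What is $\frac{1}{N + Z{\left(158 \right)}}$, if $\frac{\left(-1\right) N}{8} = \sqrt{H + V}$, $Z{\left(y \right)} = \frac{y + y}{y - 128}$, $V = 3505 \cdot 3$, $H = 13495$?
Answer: $- \frac{1185}{172859518} - \frac{22050 \sqrt{10}}{86429759} \approx -0.00081362$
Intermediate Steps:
$V = 10515$
$Z{\left(y \right)} = \frac{2 y}{-128 + y}$
$N = - 392 \sqrt{10}$ ($N = - 8 \sqrt{13495 + 10515} = - 8 \sqrt{24010} = - 8 \cdot 49 \sqrt{10} = - 392 \sqrt{10} \approx -1239.6$)
$\frac{1}{N + Z{\left(158 \right)}} = \frac{1}{- 392 \sqrt{10} + 2 \cdot 158 \frac{1}{-128 + 158}} = \frac{1}{- 392 \sqrt{10} + 2 \cdot 158 \cdot \frac{1}{30}} = \frac{1}{- 392 \sqrt{10} + \frac{158}{15}} = \frac{1}{\frac{158}{15} - 392 \sqrt{10}}$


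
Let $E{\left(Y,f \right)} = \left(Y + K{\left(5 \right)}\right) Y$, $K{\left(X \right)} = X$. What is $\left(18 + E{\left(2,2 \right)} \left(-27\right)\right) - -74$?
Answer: $-286$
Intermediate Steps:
$E{\left(Y,f \right)} = Y \left(5 + Y\right)$ ($E{\left(Y,f \right)} = \left(Y + 5\right) Y = \left(5 + Y\right) Y = Y \left(5 + Y\right)$)
$\left(18 + E{\left(2,2 \right)} \left(-27\right)\right) - -74 = \left(18 + 2 \left(5 + 2\right) \left(-27\right)\right) - -74 = \left(18 + 2 \cdot 7 \left(-27\right)\right) + \left(-1377 + 1451\right) = \left(18 + 14 \left(-27\right)\right) + 74 = \left(18 - 378\right) + 74 = -360 + 74 = -286$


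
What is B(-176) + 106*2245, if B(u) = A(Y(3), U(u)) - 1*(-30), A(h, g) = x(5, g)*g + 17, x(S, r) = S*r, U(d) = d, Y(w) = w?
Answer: 392897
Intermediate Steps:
A(h, g) = 17 + 5*g² (A(h, g) = (5*g)*g + 17 = 5*g² + 17 = 17 + 5*g²)
B(u) = 47 + 5*u² (B(u) = (17 + 5*u²) - 1*(-30) = (17 + 5*u²) + 30 = 47 + 5*u²)
B(-176) + 106*2245 = (47 + 5*(-176)²) + 106*2245 = (47 + 5*30976) + 237970 = (47 + 154880) + 237970 = 154927 + 237970 = 392897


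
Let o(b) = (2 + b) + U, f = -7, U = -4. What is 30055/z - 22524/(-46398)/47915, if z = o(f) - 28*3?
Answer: -11136179469103/34458982635 ≈ -323.17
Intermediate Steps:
o(b) = -2 + b (o(b) = (2 + b) - 4 = -2 + b)
z = -93 (z = (-2 - 7) - 28*3 = -9 - 84 = -93)
30055/z - 22524/(-46398)/47915 = 30055/(-93) - 22524/(-46398)/47915 = 30055*(-1/93) - 22524*(-1/46398)*(1/47915) = -30055/93 + (3754/7733)*(1/47915) = -30055/93 + 3754/370526695 = -11136179469103/34458982635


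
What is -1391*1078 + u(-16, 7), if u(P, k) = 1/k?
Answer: -10496485/7 ≈ -1.4995e+6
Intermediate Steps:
-1391*1078 + u(-16, 7) = -1391*1078 + 1/7 = -1499498 + ⅐ = -10496485/7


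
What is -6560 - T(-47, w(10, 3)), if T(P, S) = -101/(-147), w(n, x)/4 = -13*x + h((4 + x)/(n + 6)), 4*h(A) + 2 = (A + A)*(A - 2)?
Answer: -964421/147 ≈ -6560.7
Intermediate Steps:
h(A) = -½ + A*(-2 + A)/2 (h(A) = -½ + ((A + A)*(A - 2))/4 = -½ + ((2*A)*(-2 + A))/4 = -½ + (2*A*(-2 + A))/4 = -½ + A*(-2 + A)/2)
w(n, x) = -2 - 52*x - 4*(4 + x)/(6 + n) + 2*(4 + x)²/(6 + n)² (w(n, x) = 4*(-13*x + (-½ + ((4 + x)/(n + 6))²/2 - (4 + x)/(n + 6))) = 4*(-13*x + (-½ + ((4 + x)/(6 + n))²/2 - (4 + x)/(6 + n))) = 4*(-13*x + (-½ + ((4 + x)²/(6 + n)²)/2 - (4 + x)/(6 + n))) = 4*(-13*x + (-½ + (4 + x)²/(2*(6 + n)²) - (4 + x)/(6 + n))) = 4*(-½ - 13*x + (4 + x)²/(2*(6 + n)²) - (4 + x)/(6 + n)) = -2 - 52*x - 4*(4 + x)/(6 + n) + 2*(4 + x)²/(6 + n)²)
T(P, S) = 101/147 (T(P, S) = -101*(-1/147) = 101/147)
-6560 - T(-47, w(10, 3)) = -6560 - 1*101/147 = -6560 - 101/147 = -964421/147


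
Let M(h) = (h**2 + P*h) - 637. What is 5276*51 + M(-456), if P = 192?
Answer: 388823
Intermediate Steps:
M(h) = -637 + h**2 + 192*h (M(h) = (h**2 + 192*h) - 637 = -637 + h**2 + 192*h)
5276*51 + M(-456) = 5276*51 + (-637 + (-456)**2 + 192*(-456)) = 269076 + (-637 + 207936 - 87552) = 269076 + 119747 = 388823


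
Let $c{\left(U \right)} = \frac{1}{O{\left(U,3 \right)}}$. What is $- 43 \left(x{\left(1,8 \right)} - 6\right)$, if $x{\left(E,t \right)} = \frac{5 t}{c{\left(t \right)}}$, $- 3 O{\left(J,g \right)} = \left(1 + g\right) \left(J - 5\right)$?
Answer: $7138$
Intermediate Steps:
$O{\left(J,g \right)} = - \frac{\left(1 + g\right) \left(-5 + J\right)}{3}$ ($O{\left(J,g \right)} = - \frac{\left(1 + g\right) \left(J - 5\right)}{3} = - \frac{\left(1 + g\right) \left(-5 + J\right)}{3}$)
$c{\left(U \right)} = \frac{1}{\frac{20}{3} - \frac{4 U}{3}}$ ($c{\left(U \right)} = \frac{1}{\frac{5}{3} - \frac{U}{3} + \frac{5}{3} \cdot 3 - \frac{1}{3} U 3} = \frac{1}{\frac{5}{3} - \frac{U}{3} + 5 - U} = \frac{1}{\frac{20}{3} - \frac{4 U}{3}}$)
$x{\left(E,t \right)} = 5 t \left(\frac{20}{3} - \frac{4 t}{3}\right)$ ($x{\left(E,t \right)} = \frac{5 t}{\left(-3\right) \frac{1}{-20 + 4 t}} = 5 t \left(\frac{20}{3} - \frac{4 t}{3}\right)$)
$- 43 \left(x{\left(1,8 \right)} - 6\right) = - 43 \left(\frac{20}{3} \cdot 8 \left(5 - 8\right) - 6\right) = - 43 \left(\frac{20}{3} \cdot 8 \left(-3\right) - 6\right) = - 43 \left(-160 - 6\right) = \left(-43\right) \left(-166\right) = 7138$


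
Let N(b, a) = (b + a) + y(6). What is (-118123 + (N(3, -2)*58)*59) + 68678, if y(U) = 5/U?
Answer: -129514/3 ≈ -43171.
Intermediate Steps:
N(b, a) = ⅚ + a + b (N(b, a) = (b + a) + 5/6 = (a + b) + 5*(⅙) = (a + b) + ⅚ = ⅚ + a + b)
(-118123 + (N(3, -2)*58)*59) + 68678 = (-118123 + ((⅚ - 2 + 3)*58)*59) + 68678 = (-118123 + ((11/6)*58)*59) + 68678 = (-118123 + (319/3)*59) + 68678 = (-118123 + 18821/3) + 68678 = -335548/3 + 68678 = -129514/3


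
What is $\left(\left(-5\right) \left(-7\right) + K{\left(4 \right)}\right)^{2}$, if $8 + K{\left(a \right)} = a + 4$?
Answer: $1225$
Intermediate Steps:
$K{\left(a \right)} = -4 + a$ ($K{\left(a \right)} = -8 + \left(a + 4\right) = -8 + \left(4 + a\right) = -4 + a$)
$\left(\left(-5\right) \left(-7\right) + K{\left(4 \right)}\right)^{2} = \left(\left(-5\right) \left(-7\right) + \left(-4 + 4\right)\right)^{2} = \left(35 + 0\right)^{2} = 35^{2} = 1225$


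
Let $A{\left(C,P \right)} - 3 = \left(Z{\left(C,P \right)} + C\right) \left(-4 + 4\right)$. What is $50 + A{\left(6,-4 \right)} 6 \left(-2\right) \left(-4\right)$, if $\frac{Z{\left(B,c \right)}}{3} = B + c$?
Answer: $194$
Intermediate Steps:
$Z{\left(B,c \right)} = 3 B + 3 c$ ($Z{\left(B,c \right)} = 3 \left(B + c\right) = 3 B + 3 c$)
$A{\left(C,P \right)} = 3$ ($A{\left(C,P \right)} = 3 + \left(\left(3 C + 3 P\right) + C\right) \left(-4 + 4\right) = 3 + \left(3 P + 4 C\right) 0 = 3 + 0 = 3$)
$50 + A{\left(6,-4 \right)} 6 \left(-2\right) \left(-4\right) = 50 + 3 \cdot 6 \left(-2\right) \left(-4\right) = 50 + 3 \left(\left(-12\right) \left(-4\right)\right) = 50 + 3 \cdot 48 = 50 + 144 = 194$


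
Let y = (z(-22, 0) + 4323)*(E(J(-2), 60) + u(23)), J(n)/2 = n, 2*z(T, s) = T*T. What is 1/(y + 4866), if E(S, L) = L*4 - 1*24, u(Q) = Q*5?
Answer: 1/1515881 ≈ 6.5968e-7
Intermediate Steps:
z(T, s) = T**2/2 (z(T, s) = (T*T)/2 = T**2/2)
J(n) = 2*n
u(Q) = 5*Q
E(S, L) = -24 + 4*L (E(S, L) = 4*L - 24 = -24 + 4*L)
y = 1511015 (y = ((1/2)*(-22)**2 + 4323)*((-24 + 4*60) + 5*23) = ((1/2)*484 + 4323)*((-24 + 240) + 115) = (242 + 4323)*(216 + 115) = 4565*331 = 1511015)
1/(y + 4866) = 1/(1511015 + 4866) = 1/1515881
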